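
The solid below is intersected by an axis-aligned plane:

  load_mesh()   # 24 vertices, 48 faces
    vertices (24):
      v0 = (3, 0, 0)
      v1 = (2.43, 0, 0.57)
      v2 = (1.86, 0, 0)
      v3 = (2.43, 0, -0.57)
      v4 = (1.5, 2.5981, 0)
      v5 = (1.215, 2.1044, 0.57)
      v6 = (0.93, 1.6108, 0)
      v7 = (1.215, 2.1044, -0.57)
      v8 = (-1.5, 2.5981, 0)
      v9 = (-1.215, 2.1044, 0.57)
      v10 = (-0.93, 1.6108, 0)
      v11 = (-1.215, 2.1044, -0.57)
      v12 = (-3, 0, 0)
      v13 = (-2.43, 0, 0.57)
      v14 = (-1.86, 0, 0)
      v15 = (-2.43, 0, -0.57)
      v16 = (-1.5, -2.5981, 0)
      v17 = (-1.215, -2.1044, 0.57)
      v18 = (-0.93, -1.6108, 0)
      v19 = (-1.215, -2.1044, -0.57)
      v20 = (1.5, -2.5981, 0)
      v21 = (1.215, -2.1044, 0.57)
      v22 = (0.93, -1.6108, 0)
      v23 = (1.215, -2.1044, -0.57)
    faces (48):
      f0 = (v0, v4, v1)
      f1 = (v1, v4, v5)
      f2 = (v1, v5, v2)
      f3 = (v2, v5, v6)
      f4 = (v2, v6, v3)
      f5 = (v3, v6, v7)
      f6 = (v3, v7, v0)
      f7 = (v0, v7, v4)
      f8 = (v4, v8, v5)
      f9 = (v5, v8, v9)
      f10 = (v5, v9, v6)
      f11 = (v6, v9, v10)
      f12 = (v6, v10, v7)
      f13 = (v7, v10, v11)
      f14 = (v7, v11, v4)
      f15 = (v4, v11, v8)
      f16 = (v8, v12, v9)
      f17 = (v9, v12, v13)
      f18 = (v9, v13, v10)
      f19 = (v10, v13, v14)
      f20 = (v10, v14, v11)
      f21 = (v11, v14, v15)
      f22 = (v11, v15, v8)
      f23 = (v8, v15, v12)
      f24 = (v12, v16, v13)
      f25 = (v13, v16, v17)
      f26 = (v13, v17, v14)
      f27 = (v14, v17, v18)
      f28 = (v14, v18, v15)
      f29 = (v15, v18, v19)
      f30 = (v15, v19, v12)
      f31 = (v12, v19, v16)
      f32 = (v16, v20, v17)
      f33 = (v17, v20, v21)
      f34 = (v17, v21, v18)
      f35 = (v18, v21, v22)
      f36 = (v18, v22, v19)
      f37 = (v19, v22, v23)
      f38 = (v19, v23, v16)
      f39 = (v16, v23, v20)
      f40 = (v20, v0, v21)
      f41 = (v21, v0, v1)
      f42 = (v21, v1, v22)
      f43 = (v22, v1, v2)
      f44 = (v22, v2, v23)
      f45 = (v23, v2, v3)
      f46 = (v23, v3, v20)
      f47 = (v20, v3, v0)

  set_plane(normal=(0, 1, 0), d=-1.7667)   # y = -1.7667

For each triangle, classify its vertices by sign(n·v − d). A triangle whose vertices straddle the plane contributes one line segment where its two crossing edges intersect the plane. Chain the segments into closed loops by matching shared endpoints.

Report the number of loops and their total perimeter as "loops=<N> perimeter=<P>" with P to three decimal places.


loops=1 perimeter=9.511

Straddling triangles (18 of 48):
  (v12,v16,v13) [+-+] → (-1.98, -1.7667, 0)–(-1.7976, -1.7667, 0.182402)  len=0.2580
  (v13,v16,v17) [+--] → (-1.7976, -1.7667, 0.182402)–(-1.40998, -1.7667, 0.57)  len=0.5482
  (v13,v17,v14) [+-+] → (-1.40998, -1.7667, 0.57)–(-1.31851, -1.7667, 0.47853)  len=0.1294
  (v14,v17,v18) [+-+] → (-1.31851, -1.7667, 0.47853)–(-1.02002, -1.7667, 0.18003)  len=0.4221
  (v15,v18,v19) [++-] → (-1.02002, -1.7667, -0.18003)–(-1.40998, -1.7667, -0.57)  len=0.5515
  (v15,v19,v12) [+-+] → (-1.40998, -1.7667, -0.57)–(-1.50144, -1.7667, -0.47853)  len=0.1294
  (v12,v19,v16) [+--] → (-1.50144, -1.7667, -0.47853)–(-1.98, -1.7667, 0)  len=0.6768
  (v17,v21,v18) [--+] → (-0.252517, -1.7667, 0.18003)–(-1.02002, -1.7667, 0.18003)  len=0.7675
  (v18,v21,v22) [+-+] → (-0.252517, -1.7667, 0.18003)–(1.02002, -1.7667, 0.18003)  len=1.2725
  (v18,v22,v19) [++-] → (0.252517, -1.7667, -0.18003)–(-1.02002, -1.7667, -0.18003)  len=1.2725
  (v19,v22,v23) [-+-] → (0.252517, -1.7667, -0.18003)–(1.02002, -1.7667, -0.18003)  len=0.7675
  (v20,v0,v21) [-+-] → (1.98, -1.7667, 0)–(1.50144, -1.7667, 0.47853)  len=0.6768
  (v21,v0,v1) [-++] → (1.50144, -1.7667, 0.47853)–(1.40998, -1.7667, 0.57)  len=0.1294
  (v21,v1,v22) [-++] → (1.40998, -1.7667, 0.57)–(1.02002, -1.7667, 0.18003)  len=0.5515
  (v22,v2,v23) [++-] → (1.31851, -1.7667, -0.47853)–(1.02002, -1.7667, -0.18003)  len=0.4221
  (v23,v2,v3) [-++] → (1.31851, -1.7667, -0.47853)–(1.40998, -1.7667, -0.57)  len=0.1294
  (v23,v3,v20) [-+-] → (1.40998, -1.7667, -0.57)–(1.7976, -1.7667, -0.182402)  len=0.5482
  (v20,v3,v0) [-++] → (1.7976, -1.7667, -0.182402)–(1.98, -1.7667, 0)  len=0.2580

Chained into 1 loop(s):
  loop 1: 18 segments, perimeter = 9.5105
Total perimeter = 9.511


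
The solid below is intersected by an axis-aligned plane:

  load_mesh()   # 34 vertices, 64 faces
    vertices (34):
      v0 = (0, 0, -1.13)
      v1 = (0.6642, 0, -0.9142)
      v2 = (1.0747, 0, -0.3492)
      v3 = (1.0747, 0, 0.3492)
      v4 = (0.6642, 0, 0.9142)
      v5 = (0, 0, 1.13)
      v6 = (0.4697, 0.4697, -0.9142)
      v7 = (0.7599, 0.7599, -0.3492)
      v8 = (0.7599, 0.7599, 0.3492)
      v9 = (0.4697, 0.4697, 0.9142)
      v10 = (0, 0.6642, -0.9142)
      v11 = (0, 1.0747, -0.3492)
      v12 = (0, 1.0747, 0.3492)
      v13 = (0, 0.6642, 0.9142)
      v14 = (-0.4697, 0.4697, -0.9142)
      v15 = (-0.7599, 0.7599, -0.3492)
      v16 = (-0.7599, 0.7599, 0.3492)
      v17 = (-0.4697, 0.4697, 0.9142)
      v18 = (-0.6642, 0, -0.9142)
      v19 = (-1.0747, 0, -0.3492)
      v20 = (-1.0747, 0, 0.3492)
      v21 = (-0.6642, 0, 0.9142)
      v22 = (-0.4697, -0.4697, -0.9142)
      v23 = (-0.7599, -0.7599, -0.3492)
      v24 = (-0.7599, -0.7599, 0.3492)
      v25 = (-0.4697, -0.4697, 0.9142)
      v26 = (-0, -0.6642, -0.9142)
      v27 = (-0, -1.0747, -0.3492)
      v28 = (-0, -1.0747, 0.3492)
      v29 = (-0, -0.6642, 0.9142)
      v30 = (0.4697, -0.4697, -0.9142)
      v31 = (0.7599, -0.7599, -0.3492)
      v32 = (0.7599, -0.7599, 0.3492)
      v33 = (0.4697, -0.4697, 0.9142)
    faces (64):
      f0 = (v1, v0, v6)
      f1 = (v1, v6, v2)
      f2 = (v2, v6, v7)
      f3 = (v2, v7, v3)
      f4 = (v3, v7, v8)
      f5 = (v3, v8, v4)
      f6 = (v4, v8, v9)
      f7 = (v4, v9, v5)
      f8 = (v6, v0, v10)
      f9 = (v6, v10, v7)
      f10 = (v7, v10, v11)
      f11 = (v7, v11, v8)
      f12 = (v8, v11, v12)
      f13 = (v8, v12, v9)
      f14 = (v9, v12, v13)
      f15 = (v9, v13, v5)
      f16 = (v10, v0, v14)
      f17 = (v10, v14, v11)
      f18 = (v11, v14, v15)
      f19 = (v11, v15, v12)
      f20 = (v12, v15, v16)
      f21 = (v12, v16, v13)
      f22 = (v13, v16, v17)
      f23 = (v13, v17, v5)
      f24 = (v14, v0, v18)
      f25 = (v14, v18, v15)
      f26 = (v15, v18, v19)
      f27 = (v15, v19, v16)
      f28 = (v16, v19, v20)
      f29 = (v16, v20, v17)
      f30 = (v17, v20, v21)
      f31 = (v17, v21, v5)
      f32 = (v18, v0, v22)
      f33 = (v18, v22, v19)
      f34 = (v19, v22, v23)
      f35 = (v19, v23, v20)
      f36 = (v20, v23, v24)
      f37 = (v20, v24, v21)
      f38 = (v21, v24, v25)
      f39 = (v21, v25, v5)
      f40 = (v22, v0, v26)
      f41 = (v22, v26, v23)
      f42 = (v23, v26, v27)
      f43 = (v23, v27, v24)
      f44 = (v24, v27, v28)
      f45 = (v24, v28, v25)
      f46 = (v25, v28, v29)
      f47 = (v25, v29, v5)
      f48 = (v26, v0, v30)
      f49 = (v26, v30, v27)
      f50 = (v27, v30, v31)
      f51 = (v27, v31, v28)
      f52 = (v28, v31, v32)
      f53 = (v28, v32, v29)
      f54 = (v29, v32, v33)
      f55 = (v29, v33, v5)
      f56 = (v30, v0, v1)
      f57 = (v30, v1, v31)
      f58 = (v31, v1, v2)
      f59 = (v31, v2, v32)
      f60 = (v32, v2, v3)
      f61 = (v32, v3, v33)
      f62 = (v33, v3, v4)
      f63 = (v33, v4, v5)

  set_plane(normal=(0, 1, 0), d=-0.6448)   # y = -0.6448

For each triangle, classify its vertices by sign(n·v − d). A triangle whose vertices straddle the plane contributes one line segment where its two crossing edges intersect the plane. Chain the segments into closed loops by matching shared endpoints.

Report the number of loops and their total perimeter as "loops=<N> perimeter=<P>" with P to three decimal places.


loops=1 perimeter=5.447

Straddling triangles (20 of 64):
  (v19,v22,v23) [++-] → (-0.6448, -0.6448, -0.573292)–(-0.807582, -0.6448, -0.3492)  len=0.2770
  (v19,v23,v20) [+-+] → (-0.807582, -0.6448, -0.3492)–(-0.807582, -0.6448, -0.243415)  len=0.1058
  (v20,v23,v24) [+--] → (-0.807582, -0.6448, -0.243415)–(-0.807582, -0.6448, 0.3492)  len=0.5926
  (v20,v24,v21) [+-+] → (-0.807582, -0.6448, 0.3492)–(-0.745405, -0.6448, 0.434779)  len=0.1058
  (v21,v24,v25) [+-+] → (-0.745405, -0.6448, 0.434779)–(-0.6448, -0.6448, 0.573292)  len=0.1712
  (v22,v0,v26) [++-] → (0, -0.6448, -0.920503)–(-0.0468493, -0.6448, -0.9142)  len=0.0473
  (v22,v26,v23) [+--] → (-0.0468493, -0.6448, -0.9142)–(-0.6448, -0.6448, -0.573292)  len=0.6883
  (v24,v28,v25) [--+] → (-0.333759, -0.6448, 0.750677)–(-0.6448, -0.6448, 0.573292)  len=0.3581
  (v25,v28,v29) [+--] → (-0.333759, -0.6448, 0.750677)–(-0.0468493, -0.6448, 0.9142)  len=0.3302
  (v25,v29,v5) [+-+] → (-0.0468493, -0.6448, 0.9142)–(0, -0.6448, 0.920503)  len=0.0473
  (v26,v0,v30) [-++] → (0, -0.6448, -0.920503)–(0.0468493, -0.6448, -0.9142)  len=0.0473
  (v26,v30,v27) [-+-] → (0.0468493, -0.6448, -0.9142)–(0.333759, -0.6448, -0.750677)  len=0.3302
  (v27,v30,v31) [-+-] → (0.333759, -0.6448, -0.750677)–(0.6448, -0.6448, -0.573292)  len=0.3581
  (v29,v32,v33) [--+] → (0.6448, -0.6448, 0.573292)–(0.0468493, -0.6448, 0.9142)  len=0.6883
  (v29,v33,v5) [-++] → (0.0468493, -0.6448, 0.9142)–(0, -0.6448, 0.920503)  len=0.0473
  (v30,v1,v31) [++-] → (0.745405, -0.6448, -0.434779)–(0.6448, -0.6448, -0.573292)  len=0.1712
  (v31,v1,v2) [-++] → (0.745405, -0.6448, -0.434779)–(0.807582, -0.6448, -0.3492)  len=0.1058
  (v31,v2,v32) [-+-] → (0.807582, -0.6448, -0.3492)–(0.807582, -0.6448, 0.243415)  len=0.5926
  (v32,v2,v3) [-++] → (0.807582, -0.6448, 0.243415)–(0.807582, -0.6448, 0.3492)  len=0.1058
  (v32,v3,v33) [-++] → (0.807582, -0.6448, 0.3492)–(0.6448, -0.6448, 0.573292)  len=0.2770

Chained into 1 loop(s):
  loop 1: 20 segments, perimeter = 5.4470
Total perimeter = 5.447


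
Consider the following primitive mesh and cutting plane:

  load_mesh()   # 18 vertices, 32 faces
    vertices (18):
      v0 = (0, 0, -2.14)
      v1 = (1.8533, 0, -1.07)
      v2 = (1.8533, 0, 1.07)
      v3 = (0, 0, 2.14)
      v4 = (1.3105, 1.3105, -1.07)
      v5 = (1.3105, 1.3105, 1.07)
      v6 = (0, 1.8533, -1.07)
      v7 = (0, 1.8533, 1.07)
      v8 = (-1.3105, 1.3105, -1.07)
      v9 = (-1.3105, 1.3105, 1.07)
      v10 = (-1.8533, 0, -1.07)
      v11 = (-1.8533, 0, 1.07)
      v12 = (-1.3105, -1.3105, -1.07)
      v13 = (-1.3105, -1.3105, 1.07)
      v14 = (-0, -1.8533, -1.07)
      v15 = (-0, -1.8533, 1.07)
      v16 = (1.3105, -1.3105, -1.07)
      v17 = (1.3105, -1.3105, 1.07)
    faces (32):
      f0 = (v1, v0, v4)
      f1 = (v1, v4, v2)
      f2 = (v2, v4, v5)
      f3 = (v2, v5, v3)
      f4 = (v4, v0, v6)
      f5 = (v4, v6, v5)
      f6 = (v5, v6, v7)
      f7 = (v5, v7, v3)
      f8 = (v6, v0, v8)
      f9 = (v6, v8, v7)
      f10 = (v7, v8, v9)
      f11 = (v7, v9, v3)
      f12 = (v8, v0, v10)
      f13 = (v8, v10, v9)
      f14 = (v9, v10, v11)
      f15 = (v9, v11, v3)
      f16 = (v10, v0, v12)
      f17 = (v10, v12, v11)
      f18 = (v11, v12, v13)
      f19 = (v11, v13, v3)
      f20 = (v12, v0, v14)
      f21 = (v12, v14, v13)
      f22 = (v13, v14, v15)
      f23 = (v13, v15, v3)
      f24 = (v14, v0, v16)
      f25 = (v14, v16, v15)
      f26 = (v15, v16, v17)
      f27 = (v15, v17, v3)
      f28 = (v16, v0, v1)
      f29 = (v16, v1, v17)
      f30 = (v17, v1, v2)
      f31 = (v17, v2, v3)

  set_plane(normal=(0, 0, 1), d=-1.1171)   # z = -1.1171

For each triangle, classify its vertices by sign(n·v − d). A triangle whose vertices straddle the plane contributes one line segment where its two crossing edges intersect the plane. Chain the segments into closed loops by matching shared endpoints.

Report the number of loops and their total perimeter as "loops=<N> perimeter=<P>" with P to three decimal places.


loops=1 perimeter=10.848

Straddling triangles (8 of 32):
  (v1,v0,v4) [+-+] → (1.77172, 0, -1.1171)–(1.25281, 1.25281, -1.1171)  len=1.3560
  (v4,v0,v6) [+-+] → (1.25281, 1.25281, -1.1171)–(0, 1.77172, -1.1171)  len=1.3560
  (v6,v0,v8) [+-+] → (0, 1.77172, -1.1171)–(-1.25281, 1.25281, -1.1171)  len=1.3560
  (v8,v0,v10) [+-+] → (-1.25281, 1.25281, -1.1171)–(-1.77172, 0, -1.1171)  len=1.3560
  (v10,v0,v12) [+-+] → (-1.77172, 0, -1.1171)–(-1.25281, -1.25281, -1.1171)  len=1.3560
  (v12,v0,v14) [+-+] → (-1.25281, -1.25281, -1.1171)–(0, -1.77172, -1.1171)  len=1.3560
  (v14,v0,v16) [+-+] → (0, -1.77172, -1.1171)–(1.25281, -1.25281, -1.1171)  len=1.3560
  (v16,v0,v1) [+-+] → (1.25281, -1.25281, -1.1171)–(1.77172, 0, -1.1171)  len=1.3560

Chained into 1 loop(s):
  loop 1: 8 segments, perimeter = 10.8482
Total perimeter = 10.848


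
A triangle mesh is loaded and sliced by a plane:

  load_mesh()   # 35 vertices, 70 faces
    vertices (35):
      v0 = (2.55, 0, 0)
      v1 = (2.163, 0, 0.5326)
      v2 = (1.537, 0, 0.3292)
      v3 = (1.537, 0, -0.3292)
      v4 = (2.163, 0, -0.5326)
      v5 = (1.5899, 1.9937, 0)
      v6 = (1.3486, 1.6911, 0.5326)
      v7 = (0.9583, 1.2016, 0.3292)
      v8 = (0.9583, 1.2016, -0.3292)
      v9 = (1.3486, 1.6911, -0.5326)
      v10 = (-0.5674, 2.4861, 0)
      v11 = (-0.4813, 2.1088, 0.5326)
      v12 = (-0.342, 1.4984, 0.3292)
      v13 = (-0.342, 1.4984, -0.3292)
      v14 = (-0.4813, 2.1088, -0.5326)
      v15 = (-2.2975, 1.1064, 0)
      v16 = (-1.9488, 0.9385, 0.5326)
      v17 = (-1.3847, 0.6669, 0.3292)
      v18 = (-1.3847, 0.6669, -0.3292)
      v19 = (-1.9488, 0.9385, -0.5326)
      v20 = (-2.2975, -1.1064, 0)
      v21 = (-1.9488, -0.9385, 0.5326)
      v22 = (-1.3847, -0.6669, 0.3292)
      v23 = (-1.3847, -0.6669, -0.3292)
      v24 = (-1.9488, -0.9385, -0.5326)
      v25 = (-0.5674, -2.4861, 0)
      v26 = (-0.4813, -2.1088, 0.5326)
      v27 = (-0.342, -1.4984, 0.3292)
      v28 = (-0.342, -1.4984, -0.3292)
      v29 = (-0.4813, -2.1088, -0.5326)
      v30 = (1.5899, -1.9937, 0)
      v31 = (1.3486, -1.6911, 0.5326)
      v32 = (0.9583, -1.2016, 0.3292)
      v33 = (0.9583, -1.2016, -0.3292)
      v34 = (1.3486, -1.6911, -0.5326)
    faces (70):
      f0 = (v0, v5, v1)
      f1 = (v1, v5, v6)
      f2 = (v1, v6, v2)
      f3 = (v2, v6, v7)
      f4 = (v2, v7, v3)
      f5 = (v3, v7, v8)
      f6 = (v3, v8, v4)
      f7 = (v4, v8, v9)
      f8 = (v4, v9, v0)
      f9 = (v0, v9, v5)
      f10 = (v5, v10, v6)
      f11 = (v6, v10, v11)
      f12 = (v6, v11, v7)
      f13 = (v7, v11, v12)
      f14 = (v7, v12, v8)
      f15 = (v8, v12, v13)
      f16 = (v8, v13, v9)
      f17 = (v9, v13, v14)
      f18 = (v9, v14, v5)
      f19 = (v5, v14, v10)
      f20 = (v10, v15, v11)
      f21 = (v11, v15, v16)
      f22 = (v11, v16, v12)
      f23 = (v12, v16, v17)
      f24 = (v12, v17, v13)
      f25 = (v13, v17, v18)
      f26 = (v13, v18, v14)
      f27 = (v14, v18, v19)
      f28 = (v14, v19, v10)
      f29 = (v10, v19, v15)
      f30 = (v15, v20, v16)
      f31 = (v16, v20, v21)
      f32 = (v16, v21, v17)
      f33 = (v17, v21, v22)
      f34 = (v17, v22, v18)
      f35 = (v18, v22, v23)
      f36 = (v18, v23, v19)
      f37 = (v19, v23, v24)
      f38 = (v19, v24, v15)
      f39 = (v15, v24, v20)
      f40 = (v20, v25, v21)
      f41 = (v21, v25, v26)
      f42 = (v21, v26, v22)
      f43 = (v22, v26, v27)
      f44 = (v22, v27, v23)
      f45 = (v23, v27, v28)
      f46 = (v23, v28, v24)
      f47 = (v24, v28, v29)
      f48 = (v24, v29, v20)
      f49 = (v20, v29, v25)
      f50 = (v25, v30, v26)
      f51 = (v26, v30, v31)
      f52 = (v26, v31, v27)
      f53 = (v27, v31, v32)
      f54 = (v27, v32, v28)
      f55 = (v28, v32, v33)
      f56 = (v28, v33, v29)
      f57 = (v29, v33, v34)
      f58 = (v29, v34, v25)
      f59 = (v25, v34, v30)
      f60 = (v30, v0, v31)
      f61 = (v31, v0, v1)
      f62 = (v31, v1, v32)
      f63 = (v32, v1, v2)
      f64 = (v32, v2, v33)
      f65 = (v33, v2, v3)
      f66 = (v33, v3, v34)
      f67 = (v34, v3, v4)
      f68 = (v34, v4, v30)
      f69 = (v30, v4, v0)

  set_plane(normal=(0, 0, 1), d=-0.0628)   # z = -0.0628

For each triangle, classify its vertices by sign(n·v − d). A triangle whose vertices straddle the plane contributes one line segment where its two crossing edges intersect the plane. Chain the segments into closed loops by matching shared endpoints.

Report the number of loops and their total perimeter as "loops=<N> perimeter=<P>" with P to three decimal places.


loops=2 perimeter=24.549

Straddling triangles (28 of 70):
  (v2,v7,v3) [++-] → (1.30285, 0.486188, -0.0628)–(1.537, 0, -0.0628)  len=0.5396
  (v3,v7,v8) [-+-] → (1.30285, 0.486188, -0.0628)–(0.9583, 1.2016, -0.0628)  len=0.7941
  (v4,v9,v0) [--+] → (2.40834, 0.199401, -0.0628)–(2.50437, 0, -0.0628)  len=0.2213
  (v0,v9,v5) [+-+] → (2.40834, 0.199401, -0.0628)–(1.56145, 1.95802, -0.0628)  len=1.9519
  (v7,v12,v8) [++-] → (0.432176, 1.32169, -0.0628)–(0.9583, 1.2016, -0.0628)  len=0.5397
  (v8,v12,v13) [-+-] → (0.432176, 1.32169, -0.0628)–(-0.342, 1.4984, -0.0628)  len=0.7941
  (v9,v14,v5) [--+] → (1.34568, 2.00727, -0.0628)–(1.56145, 1.95802, -0.0628)  len=0.2213
  (v5,v14,v10) [+-+] → (1.34568, 2.00727, -0.0628)–(-0.557248, 2.44161, -0.0628)  len=1.9519
  (v12,v17,v13) [++-] → (-0.763894, 1.16196, -0.0628)–(-0.342, 1.4984, -0.0628)  len=0.5396
  (v13,v17,v18) [-+-] → (-0.763894, 1.16196, -0.0628)–(-1.3847, 0.6669, -0.0628)  len=0.7940
  (v14,v19,v10) [--+] → (-0.730284, 2.30362, -0.0628)–(-0.557248, 2.44161, -0.0628)  len=0.2213
  (v10,v19,v15) [+-+] → (-0.730284, 2.30362, -0.0628)–(-2.25638, 1.0866, -0.0628)  len=1.9520
  (v17,v22,v18) [++-] → (-1.3847, 0.127222, -0.0628)–(-1.3847, 0.6669, -0.0628)  len=0.5397
  (v18,v22,v23) [-+-] → (-1.3847, 0.127222, -0.0628)–(-1.3847, -0.6669, -0.0628)  len=0.7941
  (v19,v24,v15) [--+] → (-2.25638, 0.865281, -0.0628)–(-2.25638, 1.0866, -0.0628)  len=0.2213
  (v15,v24,v20) [+-+] → (-2.25638, 0.865281, -0.0628)–(-2.25638, -1.0866, -0.0628)  len=1.9519
  (v22,v27,v23) [++-] → (-0.962806, -1.00334, -0.0628)–(-1.3847, -0.6669, -0.0628)  len=0.5396
  (v23,v27,v28) [-+-] → (-0.962806, -1.00334, -0.0628)–(-0.342, -1.4984, -0.0628)  len=0.7940
  (v24,v29,v20) [--+] → (-2.08335, -1.2246, -0.0628)–(-2.25638, -1.0866, -0.0628)  len=0.2213
  (v20,v29,v25) [+-+] → (-2.08335, -1.2246, -0.0628)–(-0.557248, -2.44161, -0.0628)  len=1.9520
  (v27,v32,v28) [++-] → (0.184124, -1.37831, -0.0628)–(-0.342, -1.4984, -0.0628)  len=0.5397
  (v28,v32,v33) [-+-] → (0.184124, -1.37831, -0.0628)–(0.9583, -1.2016, -0.0628)  len=0.7941
  (v29,v34,v25) [--+] → (-0.34148, -2.39236, -0.0628)–(-0.557248, -2.44161, -0.0628)  len=0.2213
  (v25,v34,v30) [+-+] → (-0.34148, -2.39236, -0.0628)–(1.56145, -1.95802, -0.0628)  len=1.9519
  (v32,v2,v33) [++-] → (1.19245, -0.715412, -0.0628)–(0.9583, -1.2016, -0.0628)  len=0.5396
  (v33,v2,v3) [-+-] → (1.19245, -0.715412, -0.0628)–(1.537, 0, -0.0628)  len=0.7941
  (v34,v4,v30) [--+] → (1.65748, -1.75862, -0.0628)–(1.56145, -1.95802, -0.0628)  len=0.2213
  (v30,v4,v0) [+-+] → (1.65748, -1.75862, -0.0628)–(2.50437, 0, -0.0628)  len=1.9519

Chained into 2 loop(s):
  loop 1: 14 segments, perimeter = 9.3360
  loop 2: 14 segments, perimeter = 15.2126
Total perimeter = 24.549


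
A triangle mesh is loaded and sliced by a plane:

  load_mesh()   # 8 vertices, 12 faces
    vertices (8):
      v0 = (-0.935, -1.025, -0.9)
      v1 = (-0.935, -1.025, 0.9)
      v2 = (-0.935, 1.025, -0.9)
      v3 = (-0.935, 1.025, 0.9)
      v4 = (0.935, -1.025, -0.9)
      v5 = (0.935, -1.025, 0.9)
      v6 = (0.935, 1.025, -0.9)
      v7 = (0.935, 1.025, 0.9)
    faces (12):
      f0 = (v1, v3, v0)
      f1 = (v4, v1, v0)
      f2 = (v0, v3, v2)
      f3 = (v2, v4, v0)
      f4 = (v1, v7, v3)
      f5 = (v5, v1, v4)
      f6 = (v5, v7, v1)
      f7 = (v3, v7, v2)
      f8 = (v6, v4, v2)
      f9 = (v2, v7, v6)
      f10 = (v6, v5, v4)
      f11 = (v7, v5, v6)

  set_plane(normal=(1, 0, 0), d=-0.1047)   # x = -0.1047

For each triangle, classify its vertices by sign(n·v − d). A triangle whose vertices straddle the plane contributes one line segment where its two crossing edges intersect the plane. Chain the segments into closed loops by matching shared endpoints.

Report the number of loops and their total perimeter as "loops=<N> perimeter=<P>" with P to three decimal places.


loops=1 perimeter=7.700

Straddling triangles (8 of 12):
  (v4,v1,v0) [+--] → (-0.1047, -1.025, 0.100781)–(-0.1047, -1.025, -0.9)  len=1.0008
  (v2,v4,v0) [-+-] → (-0.1047, 0.114778, -0.9)–(-0.1047, -1.025, -0.9)  len=1.1398
  (v1,v7,v3) [-+-] → (-0.1047, -0.114778, 0.9)–(-0.1047, 1.025, 0.9)  len=1.1398
  (v5,v1,v4) [+-+] → (-0.1047, -1.025, 0.9)–(-0.1047, -1.025, 0.100781)  len=0.7992
  (v5,v7,v1) [++-] → (-0.1047, -0.114778, 0.9)–(-0.1047, -1.025, 0.9)  len=0.9102
  (v3,v7,v2) [-+-] → (-0.1047, 1.025, 0.9)–(-0.1047, 1.025, -0.100781)  len=1.0008
  (v6,v4,v2) [++-] → (-0.1047, 0.114778, -0.9)–(-0.1047, 1.025, -0.9)  len=0.9102
  (v2,v7,v6) [-++] → (-0.1047, 1.025, -0.100781)–(-0.1047, 1.025, -0.9)  len=0.7992

Chained into 1 loop(s):
  loop 1: 8 segments, perimeter = 7.7000
Total perimeter = 7.700


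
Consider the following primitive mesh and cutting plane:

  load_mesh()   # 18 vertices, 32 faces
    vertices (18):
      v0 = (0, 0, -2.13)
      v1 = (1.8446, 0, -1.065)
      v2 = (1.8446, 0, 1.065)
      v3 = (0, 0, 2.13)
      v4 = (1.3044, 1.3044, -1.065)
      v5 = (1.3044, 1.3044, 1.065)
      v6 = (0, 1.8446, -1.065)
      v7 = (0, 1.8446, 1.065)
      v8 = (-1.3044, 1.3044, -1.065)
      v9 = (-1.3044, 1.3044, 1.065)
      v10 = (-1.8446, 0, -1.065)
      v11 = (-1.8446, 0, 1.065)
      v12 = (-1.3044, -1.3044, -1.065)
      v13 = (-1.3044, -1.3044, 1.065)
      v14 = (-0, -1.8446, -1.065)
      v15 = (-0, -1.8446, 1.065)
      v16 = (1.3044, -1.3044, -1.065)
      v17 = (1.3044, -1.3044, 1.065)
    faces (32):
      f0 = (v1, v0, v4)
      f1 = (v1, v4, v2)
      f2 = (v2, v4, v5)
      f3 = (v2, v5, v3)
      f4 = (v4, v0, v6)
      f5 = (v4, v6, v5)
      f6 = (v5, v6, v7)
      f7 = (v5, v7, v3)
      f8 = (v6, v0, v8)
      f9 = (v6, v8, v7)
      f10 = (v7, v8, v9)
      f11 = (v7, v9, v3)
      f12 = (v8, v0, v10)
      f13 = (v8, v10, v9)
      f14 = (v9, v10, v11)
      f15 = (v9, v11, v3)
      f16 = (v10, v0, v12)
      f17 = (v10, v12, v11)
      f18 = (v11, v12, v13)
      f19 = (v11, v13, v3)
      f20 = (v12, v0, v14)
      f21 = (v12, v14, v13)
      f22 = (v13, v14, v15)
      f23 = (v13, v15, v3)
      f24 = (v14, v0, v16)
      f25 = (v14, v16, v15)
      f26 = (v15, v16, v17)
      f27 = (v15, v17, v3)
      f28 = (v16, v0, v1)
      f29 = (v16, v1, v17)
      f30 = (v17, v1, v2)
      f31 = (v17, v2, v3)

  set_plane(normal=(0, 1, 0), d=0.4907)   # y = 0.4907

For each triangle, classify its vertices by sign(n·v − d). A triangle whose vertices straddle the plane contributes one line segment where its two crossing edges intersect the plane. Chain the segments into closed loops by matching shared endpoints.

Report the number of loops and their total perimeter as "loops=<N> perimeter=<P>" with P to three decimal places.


loops=1 perimeter=11.593

Straddling triangles (12 of 32):
  (v1,v0,v4) [--+] → (0.4907, 0.4907, -1.72936)–(1.64138, 0.4907, -1.065)  len=1.3287
  (v1,v4,v2) [-+-] → (1.64138, 0.4907, -1.065)–(1.64138, 0.4907, 0.263719)  len=1.3287
  (v2,v4,v5) [-++] → (1.64138, 0.4907, 0.263719)–(1.64138, 0.4907, 1.065)  len=0.8013
  (v2,v5,v3) [-+-] → (1.64138, 0.4907, 1.065)–(0.4907, 0.4907, 1.72936)  len=1.3287
  (v4,v0,v6) [+-+] → (0.4907, 0.4907, -1.72936)–(0, 0.4907, -1.84669)  len=0.5045
  (v5,v7,v3) [++-] → (0, 0.4907, 1.84669)–(0.4907, 0.4907, 1.72936)  len=0.5045
  (v6,v0,v8) [+-+] → (0, 0.4907, -1.84669)–(-0.4907, 0.4907, -1.72936)  len=0.5045
  (v7,v9,v3) [++-] → (-0.4907, 0.4907, 1.72936)–(0, 0.4907, 1.84669)  len=0.5045
  (v8,v0,v10) [+--] → (-0.4907, 0.4907, -1.72936)–(-1.64138, 0.4907, -1.065)  len=1.3287
  (v8,v10,v9) [+-+] → (-1.64138, 0.4907, -1.065)–(-1.64138, 0.4907, -0.263719)  len=0.8013
  (v9,v10,v11) [+--] → (-1.64138, 0.4907, -0.263719)–(-1.64138, 0.4907, 1.065)  len=1.3287
  (v9,v11,v3) [+--] → (-1.64138, 0.4907, 1.065)–(-0.4907, 0.4907, 1.72936)  len=1.3287

Chained into 1 loop(s):
  loop 1: 12 segments, perimeter = 11.5929
Total perimeter = 11.593


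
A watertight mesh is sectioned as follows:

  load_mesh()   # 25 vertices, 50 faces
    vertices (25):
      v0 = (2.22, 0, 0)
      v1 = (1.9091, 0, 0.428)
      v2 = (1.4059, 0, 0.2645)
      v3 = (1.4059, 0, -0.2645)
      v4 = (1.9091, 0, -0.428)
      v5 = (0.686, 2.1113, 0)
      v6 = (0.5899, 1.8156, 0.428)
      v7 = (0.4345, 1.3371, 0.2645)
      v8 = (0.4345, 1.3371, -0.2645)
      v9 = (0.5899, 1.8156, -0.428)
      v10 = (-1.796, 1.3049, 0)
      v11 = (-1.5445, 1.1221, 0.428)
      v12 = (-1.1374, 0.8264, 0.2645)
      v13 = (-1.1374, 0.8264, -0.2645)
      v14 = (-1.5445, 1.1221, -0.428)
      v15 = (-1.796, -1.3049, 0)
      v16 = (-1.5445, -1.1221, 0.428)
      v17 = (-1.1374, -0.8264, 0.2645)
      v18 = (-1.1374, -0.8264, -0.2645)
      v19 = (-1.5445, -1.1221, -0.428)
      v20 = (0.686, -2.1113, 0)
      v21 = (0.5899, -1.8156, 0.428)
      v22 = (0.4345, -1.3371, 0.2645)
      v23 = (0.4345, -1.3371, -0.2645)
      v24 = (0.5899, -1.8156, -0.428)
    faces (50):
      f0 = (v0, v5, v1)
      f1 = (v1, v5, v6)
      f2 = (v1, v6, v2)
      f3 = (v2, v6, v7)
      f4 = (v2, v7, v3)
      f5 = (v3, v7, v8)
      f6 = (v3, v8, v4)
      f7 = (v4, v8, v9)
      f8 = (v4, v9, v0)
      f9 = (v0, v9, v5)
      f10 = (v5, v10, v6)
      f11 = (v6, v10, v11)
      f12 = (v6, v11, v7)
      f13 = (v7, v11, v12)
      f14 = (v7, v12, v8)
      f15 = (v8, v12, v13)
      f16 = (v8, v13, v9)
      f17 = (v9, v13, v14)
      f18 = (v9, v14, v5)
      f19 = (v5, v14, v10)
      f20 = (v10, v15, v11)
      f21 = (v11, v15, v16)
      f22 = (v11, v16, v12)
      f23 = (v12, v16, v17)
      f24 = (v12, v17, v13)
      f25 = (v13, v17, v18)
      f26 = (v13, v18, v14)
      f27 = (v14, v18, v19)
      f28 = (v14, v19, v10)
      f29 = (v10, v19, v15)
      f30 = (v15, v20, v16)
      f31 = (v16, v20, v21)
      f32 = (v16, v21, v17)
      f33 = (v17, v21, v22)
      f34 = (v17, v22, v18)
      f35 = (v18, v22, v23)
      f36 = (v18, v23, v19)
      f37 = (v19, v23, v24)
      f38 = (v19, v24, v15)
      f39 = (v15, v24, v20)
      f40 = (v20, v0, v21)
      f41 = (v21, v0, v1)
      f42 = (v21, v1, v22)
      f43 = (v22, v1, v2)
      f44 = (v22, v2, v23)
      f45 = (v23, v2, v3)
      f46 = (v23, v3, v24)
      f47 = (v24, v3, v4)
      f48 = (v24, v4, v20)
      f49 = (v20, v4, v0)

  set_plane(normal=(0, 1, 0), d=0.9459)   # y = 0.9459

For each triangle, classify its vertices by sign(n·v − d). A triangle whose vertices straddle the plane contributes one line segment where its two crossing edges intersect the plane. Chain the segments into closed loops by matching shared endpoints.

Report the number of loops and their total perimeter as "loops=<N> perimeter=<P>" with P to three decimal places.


Straddling triangles (22 of 50):
  (v0,v5,v1) [-+-] → (1.53274, 0.9459, 0)–(1.36113, 0.9459, 0.236248)  len=0.2920
  (v1,v5,v6) [-++] → (1.36113, 0.9459, 0.236248)–(1.22182, 0.9459, 0.428)  len=0.2370
  (v1,v6,v2) [-+-] → (1.22182, 0.9459, 0.428)–(0.980776, 0.9459, 0.349681)  len=0.2534
  (v2,v6,v7) [-++] → (0.980776, 0.9459, 0.349681)–(0.718706, 0.9459, 0.2645)  len=0.2756
  (v2,v7,v3) [-+-] → (0.718706, 0.9459, 0.2645)–(0.718706, 0.9459, 0.109729)  len=0.1548
  (v3,v7,v8) [-++] → (0.718706, 0.9459, 0.109729)–(0.718706, 0.9459, -0.2645)  len=0.3742
  (v3,v8,v4) [-+-] → (0.718706, 0.9459, -0.2645)–(0.865929, 0.9459, -0.312336)  len=0.1548
  (v4,v8,v9) [-++] → (0.865929, 0.9459, -0.312336)–(1.22182, 0.9459, -0.428)  len=0.3742
  (v4,v9,v0) [-+-] → (1.22182, 0.9459, -0.428)–(1.37074, 0.9459, -0.222981)  len=0.2534
  (v0,v9,v5) [-++] → (1.37074, 0.9459, -0.222981)–(1.53274, 0.9459, 0)  len=0.2756
  (v7,v11,v12) [++-] → (-1.30192, 0.9459, 0.330575)–(-0.769587, 0.9459, 0.2645)  len=0.5364
  (v7,v12,v8) [+-+] → (-0.769587, 0.9459, 0.2645)–(-0.769587, 0.9459, 0.140718)  len=0.1238
  (v8,v12,v13) [+--] → (-0.769587, 0.9459, 0.140718)–(-0.769587, 0.9459, -0.2645)  len=0.4052
  (v8,v13,v9) [+-+] → (-0.769587, 0.9459, -0.2645)–(-0.928734, 0.9459, -0.284252)  len=0.1604
  (v9,v13,v14) [+-+] → (-0.928734, 0.9459, -0.284252)–(-1.30192, 0.9459, -0.330575)  len=0.3760
  (v10,v15,v11) [+-+] → (-1.796, 0.9459, 0)–(-1.56276, 0.9459, 0.396927)  len=0.4604
  (v11,v15,v16) [+--] → (-1.56276, 0.9459, 0.396927)–(-1.5445, 0.9459, 0.428)  len=0.0360
  (v11,v16,v12) [+--] → (-1.5445, 0.9459, 0.428)–(-1.30192, 0.9459, 0.330575)  len=0.2614
  (v13,v18,v14) [--+] → (-1.50769, 0.9459, -0.413215)–(-1.30192, 0.9459, -0.330575)  len=0.2217
  (v14,v18,v19) [+--] → (-1.50769, 0.9459, -0.413215)–(-1.5445, 0.9459, -0.428)  len=0.0397
  (v14,v19,v10) [+-+] → (-1.5445, 0.9459, -0.428)–(-1.7588, 0.9459, -0.0633094)  len=0.4230
  (v10,v19,v15) [+--] → (-1.7588, 0.9459, -0.0633094)–(-1.796, 0.9459, 0)  len=0.0734

Chained into 2 loop(s):
  loop 1: 10 segments, perimeter = 2.6451
  loop 2: 12 segments, perimeter = 3.1175
Total perimeter = 5.763

loops=2 perimeter=5.763


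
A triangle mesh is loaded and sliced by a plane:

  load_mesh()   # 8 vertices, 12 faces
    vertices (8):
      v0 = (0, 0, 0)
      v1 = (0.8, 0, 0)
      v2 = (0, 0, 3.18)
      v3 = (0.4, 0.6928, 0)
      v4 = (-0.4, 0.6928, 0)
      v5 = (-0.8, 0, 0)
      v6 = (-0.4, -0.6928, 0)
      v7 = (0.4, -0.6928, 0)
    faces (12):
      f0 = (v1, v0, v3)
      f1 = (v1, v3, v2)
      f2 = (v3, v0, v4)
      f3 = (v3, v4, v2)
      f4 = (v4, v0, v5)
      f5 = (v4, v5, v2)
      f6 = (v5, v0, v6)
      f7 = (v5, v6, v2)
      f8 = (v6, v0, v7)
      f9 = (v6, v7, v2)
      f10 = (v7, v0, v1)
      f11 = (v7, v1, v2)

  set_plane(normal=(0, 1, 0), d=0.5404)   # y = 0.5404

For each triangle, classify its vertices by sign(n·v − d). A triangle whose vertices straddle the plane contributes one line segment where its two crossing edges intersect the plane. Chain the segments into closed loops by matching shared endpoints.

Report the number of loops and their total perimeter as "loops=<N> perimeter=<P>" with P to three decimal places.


Straddling triangles (6 of 12):
  (v1,v0,v3) [--+] → (0.312009, 0.5404, 0)–(0.487991, 0.5404, 0)  len=0.1760
  (v1,v3,v2) [-+-] → (0.487991, 0.5404, 0)–(0.312009, 0.5404, 0.699527)  len=0.7213
  (v3,v0,v4) [+-+] → (0.312009, 0.5404, 0)–(-0.312009, 0.5404, 0)  len=0.6240
  (v3,v4,v2) [++-] → (-0.312009, 0.5404, 0.699527)–(0.312009, 0.5404, 0.699527)  len=0.6240
  (v4,v0,v5) [+--] → (-0.312009, 0.5404, 0)–(-0.487991, 0.5404, 0)  len=0.1760
  (v4,v5,v2) [+--] → (-0.487991, 0.5404, 0)–(-0.312009, 0.5404, 0.699527)  len=0.7213

Chained into 1 loop(s):
  loop 1: 6 segments, perimeter = 3.0426
Total perimeter = 3.043

loops=1 perimeter=3.043


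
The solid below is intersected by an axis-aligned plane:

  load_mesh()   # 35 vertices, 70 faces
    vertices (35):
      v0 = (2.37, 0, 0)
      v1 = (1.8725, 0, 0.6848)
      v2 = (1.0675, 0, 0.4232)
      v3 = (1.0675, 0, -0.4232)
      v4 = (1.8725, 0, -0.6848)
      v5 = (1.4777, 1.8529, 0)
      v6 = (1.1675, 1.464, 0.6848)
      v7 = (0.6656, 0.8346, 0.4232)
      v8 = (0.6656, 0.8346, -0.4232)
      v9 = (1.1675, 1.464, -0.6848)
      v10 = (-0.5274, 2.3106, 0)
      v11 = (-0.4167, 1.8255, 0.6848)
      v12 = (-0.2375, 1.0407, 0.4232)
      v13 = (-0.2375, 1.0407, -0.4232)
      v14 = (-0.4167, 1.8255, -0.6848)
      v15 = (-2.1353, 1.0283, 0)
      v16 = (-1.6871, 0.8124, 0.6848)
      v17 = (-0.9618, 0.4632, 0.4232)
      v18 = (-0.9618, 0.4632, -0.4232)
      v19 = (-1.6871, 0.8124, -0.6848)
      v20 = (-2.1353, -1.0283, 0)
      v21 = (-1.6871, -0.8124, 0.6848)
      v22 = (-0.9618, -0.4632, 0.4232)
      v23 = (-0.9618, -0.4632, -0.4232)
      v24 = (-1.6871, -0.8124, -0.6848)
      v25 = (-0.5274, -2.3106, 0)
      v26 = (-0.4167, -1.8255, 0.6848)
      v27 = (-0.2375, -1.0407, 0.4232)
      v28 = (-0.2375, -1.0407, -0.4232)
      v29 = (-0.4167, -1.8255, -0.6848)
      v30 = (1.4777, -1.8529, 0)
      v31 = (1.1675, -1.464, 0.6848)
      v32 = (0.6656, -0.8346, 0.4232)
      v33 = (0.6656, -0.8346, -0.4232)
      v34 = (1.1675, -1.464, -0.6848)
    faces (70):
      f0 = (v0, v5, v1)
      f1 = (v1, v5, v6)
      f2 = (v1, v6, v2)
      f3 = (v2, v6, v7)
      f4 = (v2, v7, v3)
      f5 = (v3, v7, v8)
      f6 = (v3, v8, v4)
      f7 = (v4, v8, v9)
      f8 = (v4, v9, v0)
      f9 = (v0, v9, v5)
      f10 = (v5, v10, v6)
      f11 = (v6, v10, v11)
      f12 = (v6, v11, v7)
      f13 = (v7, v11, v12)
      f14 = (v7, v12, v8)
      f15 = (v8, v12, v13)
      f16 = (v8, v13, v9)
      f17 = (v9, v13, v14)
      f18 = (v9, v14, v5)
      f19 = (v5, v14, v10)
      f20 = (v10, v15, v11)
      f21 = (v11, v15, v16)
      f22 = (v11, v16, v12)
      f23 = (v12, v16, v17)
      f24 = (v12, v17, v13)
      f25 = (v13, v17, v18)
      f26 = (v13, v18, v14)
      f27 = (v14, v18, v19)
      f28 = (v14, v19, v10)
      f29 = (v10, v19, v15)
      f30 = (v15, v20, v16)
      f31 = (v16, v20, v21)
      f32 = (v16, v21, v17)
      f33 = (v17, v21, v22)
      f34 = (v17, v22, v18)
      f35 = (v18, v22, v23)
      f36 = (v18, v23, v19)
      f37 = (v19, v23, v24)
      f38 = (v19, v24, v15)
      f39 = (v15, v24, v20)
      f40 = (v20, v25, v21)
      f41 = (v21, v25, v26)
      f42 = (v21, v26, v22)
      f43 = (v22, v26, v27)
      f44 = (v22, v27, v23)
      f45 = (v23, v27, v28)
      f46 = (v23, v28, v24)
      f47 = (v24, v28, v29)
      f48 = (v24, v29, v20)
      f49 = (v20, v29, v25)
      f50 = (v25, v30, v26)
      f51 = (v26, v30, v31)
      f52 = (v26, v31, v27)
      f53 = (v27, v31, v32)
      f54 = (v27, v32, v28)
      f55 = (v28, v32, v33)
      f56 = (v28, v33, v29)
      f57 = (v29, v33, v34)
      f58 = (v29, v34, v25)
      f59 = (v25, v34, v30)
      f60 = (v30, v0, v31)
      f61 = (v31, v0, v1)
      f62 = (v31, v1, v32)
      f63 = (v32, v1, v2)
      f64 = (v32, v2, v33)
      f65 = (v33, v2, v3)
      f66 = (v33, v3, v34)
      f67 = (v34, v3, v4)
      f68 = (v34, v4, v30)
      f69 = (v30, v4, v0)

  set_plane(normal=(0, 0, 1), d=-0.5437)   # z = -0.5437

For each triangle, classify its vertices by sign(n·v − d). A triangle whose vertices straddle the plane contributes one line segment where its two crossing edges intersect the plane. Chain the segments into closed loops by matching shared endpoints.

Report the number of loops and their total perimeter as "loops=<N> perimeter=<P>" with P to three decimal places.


loops=2 perimeter=20.734

Straddling triangles (28 of 70):
  (v3,v8,v4) [++-] → (1.22153, 0.450161, -0.5437)–(1.4383, 0, -0.5437)  len=0.4996
  (v4,v8,v9) [-+-] → (1.22153, 0.450161, -0.5437)–(0.896789, 1.12452, -0.5437)  len=0.7485
  (v4,v9,v0) [--+] → (1.41527, 1.16235, -0.5437)–(1.97501, 0, -0.5437)  len=1.2901
  (v0,v9,v5) [+-+] → (1.41527, 1.16235, -0.5437)–(1.23142, 1.54413, -0.5437)  len=0.4237
  (v8,v13,v9) [++-] → (0.409681, 1.23568, -0.5437)–(0.896789, 1.12452, -0.5437)  len=0.4996
  (v9,v13,v14) [-+-] → (0.409681, 1.23568, -0.5437)–(-0.320044, 1.4022, -0.5437)  len=0.7485
  (v9,v14,v5) [--+] → (-0.0263673, 1.83115, -0.5437)–(1.23142, 1.54413, -0.5437)  len=1.2901
  (v5,v14,v10) [+-+] → (-0.0263673, 1.83115, -0.5437)–(-0.439509, 1.92545, -0.5437)  len=0.4238
  (v13,v18,v14) [++-] → (-0.710712, 1.09071, -0.5437)–(-0.320044, 1.4022, -0.5437)  len=0.4996
  (v14,v18,v19) [-+-] → (-0.710712, 1.09071, -0.5437)–(-1.29589, 0.624051, -0.5437)  len=0.7485
  (v14,v19,v10) [--+] → (-1.44815, 1.1211, -0.5437)–(-0.439509, 1.92545, -0.5437)  len=1.2901
  (v10,v19,v15) [+-+] → (-1.44815, 1.1211, -0.5437)–(-1.77945, 0.856885, -0.5437)  len=0.4238
  (v18,v23,v19) [++-] → (-1.29589, 0.124376, -0.5437)–(-1.29589, 0.624051, -0.5437)  len=0.4997
  (v19,v23,v24) [-+-] → (-1.29589, 0.124376, -0.5437)–(-1.29589, -0.624051, -0.5437)  len=0.7484
  (v19,v24,v15) [--+] → (-1.77945, -0.433132, -0.5437)–(-1.77945, 0.856885, -0.5437)  len=1.2900
  (v15,v24,v20) [+-+] → (-1.77945, -0.433132, -0.5437)–(-1.77945, -0.856885, -0.5437)  len=0.4238
  (v23,v28,v24) [++-] → (-0.905225, -0.935539, -0.5437)–(-1.29589, -0.624051, -0.5437)  len=0.4996
  (v24,v28,v29) [-+-] → (-0.905225, -0.935539, -0.5437)–(-0.320044, -1.4022, -0.5437)  len=0.7485
  (v24,v29,v20) [--+] → (-0.77081, -1.66124, -0.5437)–(-1.77945, -0.856885, -0.5437)  len=1.2901
  (v20,v29,v25) [+-+] → (-0.77081, -1.66124, -0.5437)–(-0.439509, -1.92545, -0.5437)  len=0.4238
  (v28,v33,v29) [++-] → (0.167063, -1.29104, -0.5437)–(-0.320044, -1.4022, -0.5437)  len=0.4996
  (v29,v33,v34) [-+-] → (0.167063, -1.29104, -0.5437)–(0.896789, -1.12452, -0.5437)  len=0.7485
  (v29,v34,v25) [--+] → (0.818273, -1.63844, -0.5437)–(-0.439509, -1.92545, -0.5437)  len=1.2901
  (v25,v34,v30) [+-+] → (0.818273, -1.63844, -0.5437)–(1.23142, -1.54413, -0.5437)  len=0.4238
  (v33,v3,v34) [++-] → (1.11356, -0.674358, -0.5437)–(0.896789, -1.12452, -0.5437)  len=0.4996
  (v34,v3,v4) [-+-] → (1.11356, -0.674358, -0.5437)–(1.4383, 0, -0.5437)  len=0.7485
  (v34,v4,v30) [--+] → (1.79115, -0.381782, -0.5437)–(1.23142, -1.54413, -0.5437)  len=1.2901
  (v30,v4,v0) [+-+] → (1.79115, -0.381782, -0.5437)–(1.97501, 0, -0.5437)  len=0.4237

Chained into 2 loop(s):
  loop 1: 14 segments, perimeter = 8.7368
  loop 2: 14 segments, perimeter = 11.9969
Total perimeter = 20.734


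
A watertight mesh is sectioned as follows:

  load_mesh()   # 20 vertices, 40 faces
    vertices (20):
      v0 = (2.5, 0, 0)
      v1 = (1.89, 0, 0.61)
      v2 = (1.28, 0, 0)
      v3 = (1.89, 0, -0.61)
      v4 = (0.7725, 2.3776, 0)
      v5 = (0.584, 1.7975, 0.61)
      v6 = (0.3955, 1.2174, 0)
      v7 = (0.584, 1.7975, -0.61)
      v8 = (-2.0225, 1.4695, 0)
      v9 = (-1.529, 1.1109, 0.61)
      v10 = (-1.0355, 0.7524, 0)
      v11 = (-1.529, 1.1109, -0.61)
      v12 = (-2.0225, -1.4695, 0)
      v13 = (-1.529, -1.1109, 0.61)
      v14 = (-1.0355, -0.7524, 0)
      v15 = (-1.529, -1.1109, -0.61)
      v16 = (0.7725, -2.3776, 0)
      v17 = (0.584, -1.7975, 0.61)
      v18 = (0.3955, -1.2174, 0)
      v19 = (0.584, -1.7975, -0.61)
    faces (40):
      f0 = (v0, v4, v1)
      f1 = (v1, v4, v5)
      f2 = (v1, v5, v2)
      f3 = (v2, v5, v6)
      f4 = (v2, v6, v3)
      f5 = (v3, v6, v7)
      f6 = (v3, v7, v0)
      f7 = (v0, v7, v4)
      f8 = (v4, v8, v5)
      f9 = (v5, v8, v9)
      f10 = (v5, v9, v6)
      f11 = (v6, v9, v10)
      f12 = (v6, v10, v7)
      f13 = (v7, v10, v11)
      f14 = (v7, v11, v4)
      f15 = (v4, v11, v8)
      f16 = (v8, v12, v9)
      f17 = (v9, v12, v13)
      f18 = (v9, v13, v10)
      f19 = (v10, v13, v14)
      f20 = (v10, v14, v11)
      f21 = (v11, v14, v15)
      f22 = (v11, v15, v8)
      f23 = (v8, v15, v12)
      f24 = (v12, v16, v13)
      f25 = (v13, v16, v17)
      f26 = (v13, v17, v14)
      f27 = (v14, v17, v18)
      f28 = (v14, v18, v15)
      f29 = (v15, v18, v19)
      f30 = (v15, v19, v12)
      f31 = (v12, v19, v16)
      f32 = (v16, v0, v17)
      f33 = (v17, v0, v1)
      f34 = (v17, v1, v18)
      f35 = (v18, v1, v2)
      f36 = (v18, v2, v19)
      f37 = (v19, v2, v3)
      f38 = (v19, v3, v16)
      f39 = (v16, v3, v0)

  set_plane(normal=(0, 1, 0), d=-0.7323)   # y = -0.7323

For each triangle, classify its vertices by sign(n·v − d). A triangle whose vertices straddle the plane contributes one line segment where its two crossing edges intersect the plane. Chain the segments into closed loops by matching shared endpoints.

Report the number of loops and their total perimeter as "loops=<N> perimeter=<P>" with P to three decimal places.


loops=2 perimeter=6.589

Straddling triangles (16 of 40):
  (v8,v12,v9) [+-+] → (-2.0225, -0.7323, 0)–(-1.88151, -0.7323, 0.174272)  len=0.2242
  (v9,v12,v13) [+--] → (-1.88151, -0.7323, 0.174272)–(-1.529, -0.7323, 0.61)  len=0.5605
  (v9,v13,v10) [+-+] → (-1.529, -0.7323, 0.61)–(-1.42873, -0.7323, 0.486055)  len=0.1594
  (v10,v13,v14) [+--] → (-1.42873, -0.7323, 0.486055)–(-1.0355, -0.7323, 0)  len=0.6252
  (v10,v14,v11) [+-+] → (-1.0355, -0.7323, 0)–(-1.04082, -0.7323, -0.00658026)  len=0.0085
  (v11,v14,v15) [+--] → (-1.04082, -0.7323, -0.00658026)–(-1.529, -0.7323, -0.61)  len=0.7762
  (v11,v15,v8) [+-+] → (-1.529, -0.7323, -0.61)–(-1.60141, -0.7323, -0.5205)  len=0.1151
  (v8,v15,v12) [+--] → (-1.60141, -0.7323, -0.5205)–(-2.0225, -0.7323, 0)  len=0.6695
  (v16,v0,v17) [-+-] → (1.96793, -0.7323, 0)–(1.71942, -0.7323, 0.248513)  len=0.3514
  (v17,v0,v1) [-++] → (1.71942, -0.7323, 0.248513)–(1.35794, -0.7323, 0.61)  len=0.5112
  (v17,v1,v18) [-+-] → (1.35794, -0.7323, 0.61)–(0.991017, -0.7323, 0.243068)  len=0.5189
  (v18,v1,v2) [-++] → (0.991017, -0.7323, 0.243068)–(0.747949, -0.7323, 0)  len=0.3438
  (v18,v2,v19) [-+-] → (0.747949, -0.7323, 0)–(0.99645, -0.7323, -0.248513)  len=0.3514
  (v19,v2,v3) [-++] → (0.99645, -0.7323, -0.248513)–(1.35794, -0.7323, -0.61)  len=0.5112
  (v19,v3,v16) [-+-] → (1.35794, -0.7323, -0.61)–(1.54581, -0.7323, -0.42212)  len=0.2657
  (v16,v3,v0) [-++] → (1.54581, -0.7323, -0.42212)–(1.96793, -0.7323, 0)  len=0.5970

Chained into 2 loop(s):
  loop 1: 8 segments, perimeter = 3.1385
  loop 2: 8 segments, perimeter = 3.4507
Total perimeter = 6.589
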